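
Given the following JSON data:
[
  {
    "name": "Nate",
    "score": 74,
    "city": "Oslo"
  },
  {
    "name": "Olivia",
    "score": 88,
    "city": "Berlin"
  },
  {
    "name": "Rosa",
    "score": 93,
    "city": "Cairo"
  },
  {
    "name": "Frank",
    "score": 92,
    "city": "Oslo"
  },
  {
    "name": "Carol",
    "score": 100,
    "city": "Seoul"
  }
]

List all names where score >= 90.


Filtering records where score >= 90:
  Nate (score=74) -> no
  Olivia (score=88) -> no
  Rosa (score=93) -> YES
  Frank (score=92) -> YES
  Carol (score=100) -> YES


ANSWER: Rosa, Frank, Carol


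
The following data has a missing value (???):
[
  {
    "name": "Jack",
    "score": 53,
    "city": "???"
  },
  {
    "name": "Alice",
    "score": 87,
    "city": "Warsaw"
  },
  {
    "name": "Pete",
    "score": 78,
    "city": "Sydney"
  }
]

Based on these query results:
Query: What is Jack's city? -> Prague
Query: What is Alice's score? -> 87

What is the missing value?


The missing value is Jack's city
From query: Jack's city = Prague

ANSWER: Prague


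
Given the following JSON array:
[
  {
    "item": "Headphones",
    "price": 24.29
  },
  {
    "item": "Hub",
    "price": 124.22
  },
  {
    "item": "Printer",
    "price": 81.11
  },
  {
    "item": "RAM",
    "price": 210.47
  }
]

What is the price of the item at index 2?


Array index 2 -> Printer
price = 81.11

ANSWER: 81.11


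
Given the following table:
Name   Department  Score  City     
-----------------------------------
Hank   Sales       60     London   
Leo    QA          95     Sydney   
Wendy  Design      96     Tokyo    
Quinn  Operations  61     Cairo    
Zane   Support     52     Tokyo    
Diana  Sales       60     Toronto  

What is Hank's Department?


Row 1: Hank
Department = Sales

ANSWER: Sales


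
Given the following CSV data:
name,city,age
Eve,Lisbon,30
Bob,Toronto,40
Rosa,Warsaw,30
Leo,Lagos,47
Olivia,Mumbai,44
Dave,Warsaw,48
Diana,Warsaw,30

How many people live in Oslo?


Scanning city column for 'Oslo':
Total matches: 0

ANSWER: 0


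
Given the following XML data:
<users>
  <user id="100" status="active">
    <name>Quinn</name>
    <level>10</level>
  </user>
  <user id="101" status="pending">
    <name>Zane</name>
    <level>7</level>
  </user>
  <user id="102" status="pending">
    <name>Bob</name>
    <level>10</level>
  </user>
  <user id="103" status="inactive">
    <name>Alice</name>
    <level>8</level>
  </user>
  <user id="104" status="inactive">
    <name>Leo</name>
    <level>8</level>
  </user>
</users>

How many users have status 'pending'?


Counting users with status='pending':
  Zane (id=101) -> MATCH
  Bob (id=102) -> MATCH
Count: 2

ANSWER: 2


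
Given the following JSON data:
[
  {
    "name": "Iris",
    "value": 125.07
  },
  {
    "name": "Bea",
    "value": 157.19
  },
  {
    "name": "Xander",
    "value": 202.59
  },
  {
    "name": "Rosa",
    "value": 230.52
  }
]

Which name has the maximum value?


Comparing values:
  Iris: 125.07
  Bea: 157.19
  Xander: 202.59
  Rosa: 230.52
Maximum: Rosa (230.52)

ANSWER: Rosa


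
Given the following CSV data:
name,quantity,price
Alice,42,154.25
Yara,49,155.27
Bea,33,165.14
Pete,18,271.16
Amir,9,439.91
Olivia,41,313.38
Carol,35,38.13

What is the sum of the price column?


Values in 'price' column:
  Row 1: 154.25
  Row 2: 155.27
  Row 3: 165.14
  Row 4: 271.16
  Row 5: 439.91
  Row 6: 313.38
  Row 7: 38.13
Sum = 154.25 + 155.27 + 165.14 + 271.16 + 439.91 + 313.38 + 38.13 = 1537.24

ANSWER: 1537.24


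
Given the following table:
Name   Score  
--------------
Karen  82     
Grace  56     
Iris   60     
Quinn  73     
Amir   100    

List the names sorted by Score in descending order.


Sorting by Score (descending):
  Amir: 100
  Karen: 82
  Quinn: 73
  Iris: 60
  Grace: 56


ANSWER: Amir, Karen, Quinn, Iris, Grace


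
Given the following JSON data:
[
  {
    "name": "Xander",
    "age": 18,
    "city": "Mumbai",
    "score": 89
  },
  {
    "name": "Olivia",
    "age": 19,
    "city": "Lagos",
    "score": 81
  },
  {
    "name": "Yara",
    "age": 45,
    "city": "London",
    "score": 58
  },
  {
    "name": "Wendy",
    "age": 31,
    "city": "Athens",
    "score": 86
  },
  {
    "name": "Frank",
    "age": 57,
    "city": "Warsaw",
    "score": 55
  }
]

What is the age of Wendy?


Looking up record where name = Wendy
Record index: 3
Field 'age' = 31

ANSWER: 31


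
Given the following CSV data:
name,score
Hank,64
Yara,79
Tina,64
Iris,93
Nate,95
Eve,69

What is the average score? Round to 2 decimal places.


Scores: 64, 79, 64, 93, 95, 69
Sum = 464
Count = 6
Average = 464 / 6 = 77.33

ANSWER: 77.33


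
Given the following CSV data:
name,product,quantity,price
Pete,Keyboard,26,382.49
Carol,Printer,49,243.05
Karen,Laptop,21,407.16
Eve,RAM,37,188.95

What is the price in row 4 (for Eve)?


Row 4: Eve
Column 'price' = 188.95

ANSWER: 188.95


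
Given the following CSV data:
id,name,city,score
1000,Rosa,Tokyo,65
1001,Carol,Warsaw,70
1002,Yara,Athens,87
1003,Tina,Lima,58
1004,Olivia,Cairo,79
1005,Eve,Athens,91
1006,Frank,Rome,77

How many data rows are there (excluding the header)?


Counting rows (excluding header):
Header: id,name,city,score
Data rows: 7

ANSWER: 7


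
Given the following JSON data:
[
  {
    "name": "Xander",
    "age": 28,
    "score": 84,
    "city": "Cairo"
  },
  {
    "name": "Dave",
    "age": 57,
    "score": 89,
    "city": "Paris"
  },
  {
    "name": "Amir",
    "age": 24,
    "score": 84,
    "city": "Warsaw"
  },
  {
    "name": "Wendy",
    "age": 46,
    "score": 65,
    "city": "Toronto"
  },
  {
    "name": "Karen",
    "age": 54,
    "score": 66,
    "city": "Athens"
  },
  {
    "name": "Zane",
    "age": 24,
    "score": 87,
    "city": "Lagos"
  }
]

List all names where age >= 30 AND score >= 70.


Checking both conditions:
  Xander (age=28, score=84) -> no
  Dave (age=57, score=89) -> YES
  Amir (age=24, score=84) -> no
  Wendy (age=46, score=65) -> no
  Karen (age=54, score=66) -> no
  Zane (age=24, score=87) -> no


ANSWER: Dave


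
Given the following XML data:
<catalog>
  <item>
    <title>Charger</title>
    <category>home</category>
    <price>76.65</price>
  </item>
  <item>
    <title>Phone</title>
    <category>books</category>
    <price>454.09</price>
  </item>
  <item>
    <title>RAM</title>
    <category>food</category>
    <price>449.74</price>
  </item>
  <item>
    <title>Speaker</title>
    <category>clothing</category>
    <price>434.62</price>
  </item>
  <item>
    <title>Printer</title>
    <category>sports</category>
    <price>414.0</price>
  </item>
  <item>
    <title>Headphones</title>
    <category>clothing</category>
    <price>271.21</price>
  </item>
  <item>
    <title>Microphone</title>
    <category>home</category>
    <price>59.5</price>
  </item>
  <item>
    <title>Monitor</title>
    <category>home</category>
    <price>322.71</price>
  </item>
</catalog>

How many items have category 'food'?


Scanning <item> elements for <category>food</category>:
  Item 3: RAM -> MATCH
Count: 1

ANSWER: 1


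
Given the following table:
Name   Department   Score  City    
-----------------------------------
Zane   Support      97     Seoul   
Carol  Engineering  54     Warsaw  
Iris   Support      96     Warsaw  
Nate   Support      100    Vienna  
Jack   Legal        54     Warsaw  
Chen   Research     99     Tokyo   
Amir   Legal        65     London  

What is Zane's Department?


Row 1: Zane
Department = Support

ANSWER: Support


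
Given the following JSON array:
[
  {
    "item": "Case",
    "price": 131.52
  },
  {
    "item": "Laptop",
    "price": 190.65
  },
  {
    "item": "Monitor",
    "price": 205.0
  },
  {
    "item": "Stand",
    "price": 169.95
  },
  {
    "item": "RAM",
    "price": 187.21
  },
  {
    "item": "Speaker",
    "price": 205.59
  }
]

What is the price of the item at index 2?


Array index 2 -> Monitor
price = 205.0

ANSWER: 205.0


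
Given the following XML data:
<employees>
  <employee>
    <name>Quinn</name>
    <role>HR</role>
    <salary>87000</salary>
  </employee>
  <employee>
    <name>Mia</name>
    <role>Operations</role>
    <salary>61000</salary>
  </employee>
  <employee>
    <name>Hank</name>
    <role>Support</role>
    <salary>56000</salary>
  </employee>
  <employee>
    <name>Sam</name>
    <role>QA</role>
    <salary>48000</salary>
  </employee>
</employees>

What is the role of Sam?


Searching for <employee> with <name>Sam</name>
Found at position 4
<role>QA</role>

ANSWER: QA


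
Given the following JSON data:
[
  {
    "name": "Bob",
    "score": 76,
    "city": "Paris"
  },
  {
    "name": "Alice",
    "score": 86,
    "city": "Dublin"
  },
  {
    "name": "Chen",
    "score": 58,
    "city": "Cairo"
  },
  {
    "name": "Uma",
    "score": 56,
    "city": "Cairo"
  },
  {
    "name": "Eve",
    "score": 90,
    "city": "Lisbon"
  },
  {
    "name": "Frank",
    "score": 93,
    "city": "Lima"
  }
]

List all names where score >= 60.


Filtering records where score >= 60:
  Bob (score=76) -> YES
  Alice (score=86) -> YES
  Chen (score=58) -> no
  Uma (score=56) -> no
  Eve (score=90) -> YES
  Frank (score=93) -> YES


ANSWER: Bob, Alice, Eve, Frank


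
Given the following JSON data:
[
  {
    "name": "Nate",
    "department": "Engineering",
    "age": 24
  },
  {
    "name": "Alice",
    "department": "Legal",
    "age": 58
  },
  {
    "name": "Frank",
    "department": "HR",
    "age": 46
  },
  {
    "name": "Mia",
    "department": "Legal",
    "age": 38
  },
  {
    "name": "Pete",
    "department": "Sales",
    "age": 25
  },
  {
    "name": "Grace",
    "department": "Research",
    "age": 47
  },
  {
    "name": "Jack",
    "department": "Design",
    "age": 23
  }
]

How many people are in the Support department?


Scanning records for department = Support
  No matches found
Count: 0

ANSWER: 0


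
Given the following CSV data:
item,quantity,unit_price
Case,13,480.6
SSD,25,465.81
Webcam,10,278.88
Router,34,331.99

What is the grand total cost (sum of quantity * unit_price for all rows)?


Computing row totals:
  Case: 13 * 480.6 = 6247.8
  SSD: 25 * 465.81 = 11645.25
  Webcam: 10 * 278.88 = 2788.8
  Router: 34 * 331.99 = 11287.66
Grand total = 6247.8 + 11645.25 + 2788.8 + 11287.66 = 31969.51

ANSWER: 31969.51


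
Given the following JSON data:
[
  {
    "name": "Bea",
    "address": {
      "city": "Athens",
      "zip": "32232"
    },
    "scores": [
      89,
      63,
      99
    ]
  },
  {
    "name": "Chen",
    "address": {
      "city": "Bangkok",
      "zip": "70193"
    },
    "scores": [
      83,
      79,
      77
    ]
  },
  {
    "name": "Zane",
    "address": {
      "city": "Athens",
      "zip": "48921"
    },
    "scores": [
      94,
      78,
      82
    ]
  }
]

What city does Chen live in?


Path: records[1].address.city
Value: Bangkok

ANSWER: Bangkok


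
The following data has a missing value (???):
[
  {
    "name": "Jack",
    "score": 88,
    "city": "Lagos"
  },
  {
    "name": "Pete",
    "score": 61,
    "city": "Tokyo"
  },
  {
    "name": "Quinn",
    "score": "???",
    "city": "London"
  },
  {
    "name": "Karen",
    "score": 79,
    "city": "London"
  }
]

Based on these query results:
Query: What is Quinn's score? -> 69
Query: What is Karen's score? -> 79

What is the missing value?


The missing value is Quinn's score
From query: Quinn's score = 69

ANSWER: 69


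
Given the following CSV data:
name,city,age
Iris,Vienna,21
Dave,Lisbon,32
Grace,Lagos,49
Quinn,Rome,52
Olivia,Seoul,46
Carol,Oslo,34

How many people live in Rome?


Scanning city column for 'Rome':
  Row 4: Quinn -> MATCH
Total matches: 1

ANSWER: 1


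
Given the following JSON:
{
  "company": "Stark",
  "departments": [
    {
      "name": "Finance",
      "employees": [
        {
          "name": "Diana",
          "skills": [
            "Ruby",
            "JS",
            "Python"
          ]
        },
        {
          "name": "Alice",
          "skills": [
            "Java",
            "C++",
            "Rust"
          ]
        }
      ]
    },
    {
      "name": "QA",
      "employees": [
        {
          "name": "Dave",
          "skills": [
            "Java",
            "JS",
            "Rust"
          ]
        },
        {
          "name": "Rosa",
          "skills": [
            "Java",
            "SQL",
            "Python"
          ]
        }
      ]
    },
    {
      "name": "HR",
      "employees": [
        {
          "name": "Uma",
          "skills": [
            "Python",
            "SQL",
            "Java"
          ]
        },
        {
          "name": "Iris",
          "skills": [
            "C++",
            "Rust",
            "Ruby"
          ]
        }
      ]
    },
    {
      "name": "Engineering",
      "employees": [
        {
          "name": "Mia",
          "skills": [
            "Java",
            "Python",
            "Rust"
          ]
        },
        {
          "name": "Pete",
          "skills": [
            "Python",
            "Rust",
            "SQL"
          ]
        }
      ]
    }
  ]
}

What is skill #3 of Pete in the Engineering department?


Path: departments[3].employees[1].skills[2]
Value: SQL

ANSWER: SQL


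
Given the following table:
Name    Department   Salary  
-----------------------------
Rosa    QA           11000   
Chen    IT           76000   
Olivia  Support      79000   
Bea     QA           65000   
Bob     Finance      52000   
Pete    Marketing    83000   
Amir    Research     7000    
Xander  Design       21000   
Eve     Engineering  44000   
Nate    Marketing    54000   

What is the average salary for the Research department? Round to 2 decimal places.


Research department members:
  Amir: 7000
Sum = 7000
Count = 1
Average = 7000 / 1 = 7000.00

ANSWER: 7000.00


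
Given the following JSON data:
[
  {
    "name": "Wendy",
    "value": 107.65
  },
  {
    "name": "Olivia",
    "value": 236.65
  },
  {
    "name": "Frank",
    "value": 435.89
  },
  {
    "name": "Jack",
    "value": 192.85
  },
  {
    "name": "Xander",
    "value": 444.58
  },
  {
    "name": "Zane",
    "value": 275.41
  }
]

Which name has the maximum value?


Comparing values:
  Wendy: 107.65
  Olivia: 236.65
  Frank: 435.89
  Jack: 192.85
  Xander: 444.58
  Zane: 275.41
Maximum: Xander (444.58)

ANSWER: Xander


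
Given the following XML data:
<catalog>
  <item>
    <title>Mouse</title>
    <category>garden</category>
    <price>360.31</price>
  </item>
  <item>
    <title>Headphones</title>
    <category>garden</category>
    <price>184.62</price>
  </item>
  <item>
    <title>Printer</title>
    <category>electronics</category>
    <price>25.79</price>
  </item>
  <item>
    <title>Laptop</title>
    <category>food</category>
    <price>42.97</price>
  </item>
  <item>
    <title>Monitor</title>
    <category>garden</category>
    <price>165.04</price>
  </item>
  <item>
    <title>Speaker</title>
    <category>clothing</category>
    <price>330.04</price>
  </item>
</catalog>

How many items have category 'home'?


Scanning <item> elements for <category>home</category>:
Count: 0

ANSWER: 0


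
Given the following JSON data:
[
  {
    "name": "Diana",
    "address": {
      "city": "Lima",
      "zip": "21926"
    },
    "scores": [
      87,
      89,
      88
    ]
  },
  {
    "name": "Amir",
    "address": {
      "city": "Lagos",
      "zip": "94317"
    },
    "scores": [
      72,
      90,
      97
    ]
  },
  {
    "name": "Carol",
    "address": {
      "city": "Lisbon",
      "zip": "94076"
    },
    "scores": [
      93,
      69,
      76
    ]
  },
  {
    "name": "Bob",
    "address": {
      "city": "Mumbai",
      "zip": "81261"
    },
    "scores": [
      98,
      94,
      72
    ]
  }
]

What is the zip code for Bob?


Path: records[3].address.zip
Value: 81261

ANSWER: 81261


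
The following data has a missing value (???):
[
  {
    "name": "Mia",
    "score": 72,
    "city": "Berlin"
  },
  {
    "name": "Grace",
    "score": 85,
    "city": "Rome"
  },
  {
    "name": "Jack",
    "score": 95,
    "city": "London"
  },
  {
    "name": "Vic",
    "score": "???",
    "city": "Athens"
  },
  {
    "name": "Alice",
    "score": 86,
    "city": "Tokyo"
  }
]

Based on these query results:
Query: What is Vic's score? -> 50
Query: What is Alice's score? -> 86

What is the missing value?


The missing value is Vic's score
From query: Vic's score = 50

ANSWER: 50


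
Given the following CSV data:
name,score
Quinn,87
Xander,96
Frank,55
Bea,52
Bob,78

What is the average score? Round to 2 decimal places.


Scores: 87, 96, 55, 52, 78
Sum = 368
Count = 5
Average = 368 / 5 = 73.60

ANSWER: 73.60


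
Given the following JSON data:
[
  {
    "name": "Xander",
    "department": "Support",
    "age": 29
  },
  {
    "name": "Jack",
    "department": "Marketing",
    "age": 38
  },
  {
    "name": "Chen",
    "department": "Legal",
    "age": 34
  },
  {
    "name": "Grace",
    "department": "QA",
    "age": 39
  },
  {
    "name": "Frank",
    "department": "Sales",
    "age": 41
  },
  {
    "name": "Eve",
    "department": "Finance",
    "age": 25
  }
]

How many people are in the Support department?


Scanning records for department = Support
  Record 0: Xander
Count: 1

ANSWER: 1


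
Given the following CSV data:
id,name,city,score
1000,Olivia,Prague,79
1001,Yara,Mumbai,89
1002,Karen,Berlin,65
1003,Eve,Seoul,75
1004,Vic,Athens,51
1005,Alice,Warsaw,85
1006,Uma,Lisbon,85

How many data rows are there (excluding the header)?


Counting rows (excluding header):
Header: id,name,city,score
Data rows: 7

ANSWER: 7


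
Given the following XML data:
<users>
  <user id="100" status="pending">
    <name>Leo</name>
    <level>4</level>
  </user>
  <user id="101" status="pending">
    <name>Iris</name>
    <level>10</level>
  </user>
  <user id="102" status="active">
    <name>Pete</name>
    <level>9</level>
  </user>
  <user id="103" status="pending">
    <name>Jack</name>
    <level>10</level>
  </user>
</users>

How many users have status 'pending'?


Counting users with status='pending':
  Leo (id=100) -> MATCH
  Iris (id=101) -> MATCH
  Jack (id=103) -> MATCH
Count: 3

ANSWER: 3


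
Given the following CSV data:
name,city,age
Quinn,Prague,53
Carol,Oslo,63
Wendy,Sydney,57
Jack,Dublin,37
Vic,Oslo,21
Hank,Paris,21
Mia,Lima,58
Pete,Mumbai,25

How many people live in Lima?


Scanning city column for 'Lima':
  Row 7: Mia -> MATCH
Total matches: 1

ANSWER: 1


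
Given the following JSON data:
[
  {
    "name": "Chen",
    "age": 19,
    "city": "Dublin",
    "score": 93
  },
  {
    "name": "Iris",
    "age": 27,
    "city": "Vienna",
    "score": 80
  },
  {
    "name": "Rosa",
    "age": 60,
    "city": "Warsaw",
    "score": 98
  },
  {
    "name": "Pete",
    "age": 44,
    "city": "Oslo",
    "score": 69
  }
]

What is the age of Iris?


Looking up record where name = Iris
Record index: 1
Field 'age' = 27

ANSWER: 27


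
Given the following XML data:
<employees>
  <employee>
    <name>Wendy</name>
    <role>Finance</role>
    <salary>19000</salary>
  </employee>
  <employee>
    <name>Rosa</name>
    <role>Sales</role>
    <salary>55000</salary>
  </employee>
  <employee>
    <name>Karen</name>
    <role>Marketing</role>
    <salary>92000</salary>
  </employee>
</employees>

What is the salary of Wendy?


Searching for <employee> with <name>Wendy</name>
Found at position 1
<salary>19000</salary>

ANSWER: 19000


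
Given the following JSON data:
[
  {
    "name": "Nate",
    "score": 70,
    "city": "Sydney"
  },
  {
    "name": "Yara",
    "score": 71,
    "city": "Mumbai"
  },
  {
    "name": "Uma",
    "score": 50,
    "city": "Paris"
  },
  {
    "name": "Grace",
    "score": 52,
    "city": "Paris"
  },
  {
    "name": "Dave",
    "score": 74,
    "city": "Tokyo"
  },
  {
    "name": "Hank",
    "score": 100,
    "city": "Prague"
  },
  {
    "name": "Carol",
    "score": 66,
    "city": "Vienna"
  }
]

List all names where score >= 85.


Filtering records where score >= 85:
  Nate (score=70) -> no
  Yara (score=71) -> no
  Uma (score=50) -> no
  Grace (score=52) -> no
  Dave (score=74) -> no
  Hank (score=100) -> YES
  Carol (score=66) -> no


ANSWER: Hank


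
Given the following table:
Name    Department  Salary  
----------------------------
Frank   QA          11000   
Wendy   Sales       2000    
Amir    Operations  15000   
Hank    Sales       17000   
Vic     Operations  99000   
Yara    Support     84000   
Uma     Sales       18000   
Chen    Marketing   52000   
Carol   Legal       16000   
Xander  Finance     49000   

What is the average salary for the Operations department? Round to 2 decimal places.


Operations department members:
  Amir: 15000
  Vic: 99000
Sum = 114000
Count = 2
Average = 114000 / 2 = 57000.00

ANSWER: 57000.00


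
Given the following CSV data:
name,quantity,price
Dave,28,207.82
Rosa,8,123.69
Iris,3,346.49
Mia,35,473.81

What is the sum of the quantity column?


Values in 'quantity' column:
  Row 1: 28
  Row 2: 8
  Row 3: 3
  Row 4: 35
Sum = 28 + 8 + 3 + 35 = 74

ANSWER: 74


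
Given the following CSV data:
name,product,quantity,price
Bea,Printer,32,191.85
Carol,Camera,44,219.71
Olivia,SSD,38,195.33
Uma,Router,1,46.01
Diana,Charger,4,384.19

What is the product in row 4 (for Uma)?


Row 4: Uma
Column 'product' = Router

ANSWER: Router


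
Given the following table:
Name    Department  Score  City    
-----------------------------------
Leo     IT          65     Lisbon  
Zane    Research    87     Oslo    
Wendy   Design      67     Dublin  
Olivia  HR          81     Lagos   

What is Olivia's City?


Row 4: Olivia
City = Lagos

ANSWER: Lagos


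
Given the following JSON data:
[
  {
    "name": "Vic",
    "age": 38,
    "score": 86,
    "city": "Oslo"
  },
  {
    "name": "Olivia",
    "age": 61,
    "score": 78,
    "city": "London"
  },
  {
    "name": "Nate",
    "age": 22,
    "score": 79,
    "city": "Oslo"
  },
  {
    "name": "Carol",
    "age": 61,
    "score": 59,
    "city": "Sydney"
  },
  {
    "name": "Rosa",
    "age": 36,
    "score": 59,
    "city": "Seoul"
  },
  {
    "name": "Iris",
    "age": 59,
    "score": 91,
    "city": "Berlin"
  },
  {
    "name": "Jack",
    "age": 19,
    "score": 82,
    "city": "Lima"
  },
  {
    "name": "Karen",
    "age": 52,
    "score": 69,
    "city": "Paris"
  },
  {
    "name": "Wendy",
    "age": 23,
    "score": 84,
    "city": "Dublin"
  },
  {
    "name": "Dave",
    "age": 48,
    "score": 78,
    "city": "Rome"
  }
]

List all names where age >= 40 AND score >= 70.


Checking both conditions:
  Vic (age=38, score=86) -> no
  Olivia (age=61, score=78) -> YES
  Nate (age=22, score=79) -> no
  Carol (age=61, score=59) -> no
  Rosa (age=36, score=59) -> no
  Iris (age=59, score=91) -> YES
  Jack (age=19, score=82) -> no
  Karen (age=52, score=69) -> no
  Wendy (age=23, score=84) -> no
  Dave (age=48, score=78) -> YES


ANSWER: Olivia, Iris, Dave


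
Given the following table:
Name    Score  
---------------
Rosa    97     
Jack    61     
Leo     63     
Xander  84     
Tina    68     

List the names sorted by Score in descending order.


Sorting by Score (descending):
  Rosa: 97
  Xander: 84
  Tina: 68
  Leo: 63
  Jack: 61


ANSWER: Rosa, Xander, Tina, Leo, Jack


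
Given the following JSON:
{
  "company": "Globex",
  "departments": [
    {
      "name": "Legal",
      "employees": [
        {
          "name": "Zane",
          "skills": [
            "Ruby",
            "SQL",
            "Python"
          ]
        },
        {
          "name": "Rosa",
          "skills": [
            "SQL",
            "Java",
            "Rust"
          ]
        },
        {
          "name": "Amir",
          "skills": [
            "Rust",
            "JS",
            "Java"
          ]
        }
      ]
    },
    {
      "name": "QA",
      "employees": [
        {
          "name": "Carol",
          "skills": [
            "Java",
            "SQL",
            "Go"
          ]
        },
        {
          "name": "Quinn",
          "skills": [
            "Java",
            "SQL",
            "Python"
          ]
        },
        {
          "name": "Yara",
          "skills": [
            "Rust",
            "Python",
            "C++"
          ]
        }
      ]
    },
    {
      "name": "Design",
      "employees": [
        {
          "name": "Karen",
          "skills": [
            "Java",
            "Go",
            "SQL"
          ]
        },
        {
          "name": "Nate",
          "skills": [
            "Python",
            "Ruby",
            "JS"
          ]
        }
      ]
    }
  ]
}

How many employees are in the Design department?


Path: departments[2].employees
Count: 2

ANSWER: 2


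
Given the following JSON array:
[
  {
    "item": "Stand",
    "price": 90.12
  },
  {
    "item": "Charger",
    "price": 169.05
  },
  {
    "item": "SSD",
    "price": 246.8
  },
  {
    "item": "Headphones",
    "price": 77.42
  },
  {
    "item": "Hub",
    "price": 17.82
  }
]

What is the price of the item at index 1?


Array index 1 -> Charger
price = 169.05

ANSWER: 169.05


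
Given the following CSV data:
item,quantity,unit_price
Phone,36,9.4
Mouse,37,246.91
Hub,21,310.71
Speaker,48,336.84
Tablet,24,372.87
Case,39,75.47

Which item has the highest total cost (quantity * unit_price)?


Computing row totals:
  Phone: 338.4
  Mouse: 9135.67
  Hub: 6524.91
  Speaker: 16168.32
  Tablet: 8948.88
  Case: 2943.33
Maximum: Speaker (16168.32)

ANSWER: Speaker


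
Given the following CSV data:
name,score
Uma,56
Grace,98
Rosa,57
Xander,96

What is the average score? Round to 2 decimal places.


Scores: 56, 98, 57, 96
Sum = 307
Count = 4
Average = 307 / 4 = 76.75

ANSWER: 76.75


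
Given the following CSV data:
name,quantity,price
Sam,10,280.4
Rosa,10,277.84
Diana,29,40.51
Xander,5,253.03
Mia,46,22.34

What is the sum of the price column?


Values in 'price' column:
  Row 1: 280.4
  Row 2: 277.84
  Row 3: 40.51
  Row 4: 253.03
  Row 5: 22.34
Sum = 280.4 + 277.84 + 40.51 + 253.03 + 22.34 = 874.12

ANSWER: 874.12


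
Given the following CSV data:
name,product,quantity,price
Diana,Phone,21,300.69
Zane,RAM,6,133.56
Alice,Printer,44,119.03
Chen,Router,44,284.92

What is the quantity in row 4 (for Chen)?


Row 4: Chen
Column 'quantity' = 44

ANSWER: 44


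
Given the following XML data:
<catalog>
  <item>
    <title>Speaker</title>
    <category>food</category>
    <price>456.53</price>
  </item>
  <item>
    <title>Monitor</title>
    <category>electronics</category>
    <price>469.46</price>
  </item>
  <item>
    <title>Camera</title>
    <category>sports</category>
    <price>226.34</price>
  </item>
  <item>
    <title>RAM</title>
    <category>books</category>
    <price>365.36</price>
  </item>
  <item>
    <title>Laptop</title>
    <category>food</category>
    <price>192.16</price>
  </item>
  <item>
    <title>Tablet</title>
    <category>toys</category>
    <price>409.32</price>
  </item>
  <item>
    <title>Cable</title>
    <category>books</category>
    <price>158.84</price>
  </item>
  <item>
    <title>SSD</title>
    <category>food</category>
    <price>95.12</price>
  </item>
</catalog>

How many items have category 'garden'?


Scanning <item> elements for <category>garden</category>:
Count: 0

ANSWER: 0


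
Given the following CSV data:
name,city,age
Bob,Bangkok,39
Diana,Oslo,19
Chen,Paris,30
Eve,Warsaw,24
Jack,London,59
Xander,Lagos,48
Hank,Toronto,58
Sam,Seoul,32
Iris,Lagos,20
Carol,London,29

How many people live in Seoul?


Scanning city column for 'Seoul':
  Row 8: Sam -> MATCH
Total matches: 1

ANSWER: 1


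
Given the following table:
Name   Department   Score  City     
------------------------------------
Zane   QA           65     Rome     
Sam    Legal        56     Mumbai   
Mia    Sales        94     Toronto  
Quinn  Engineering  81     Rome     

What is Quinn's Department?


Row 4: Quinn
Department = Engineering

ANSWER: Engineering


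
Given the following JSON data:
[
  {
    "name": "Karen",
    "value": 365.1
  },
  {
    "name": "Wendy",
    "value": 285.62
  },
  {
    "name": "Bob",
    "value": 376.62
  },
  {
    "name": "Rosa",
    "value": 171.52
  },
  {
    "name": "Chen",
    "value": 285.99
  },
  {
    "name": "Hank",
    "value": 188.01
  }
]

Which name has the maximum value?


Comparing values:
  Karen: 365.1
  Wendy: 285.62
  Bob: 376.62
  Rosa: 171.52
  Chen: 285.99
  Hank: 188.01
Maximum: Bob (376.62)

ANSWER: Bob


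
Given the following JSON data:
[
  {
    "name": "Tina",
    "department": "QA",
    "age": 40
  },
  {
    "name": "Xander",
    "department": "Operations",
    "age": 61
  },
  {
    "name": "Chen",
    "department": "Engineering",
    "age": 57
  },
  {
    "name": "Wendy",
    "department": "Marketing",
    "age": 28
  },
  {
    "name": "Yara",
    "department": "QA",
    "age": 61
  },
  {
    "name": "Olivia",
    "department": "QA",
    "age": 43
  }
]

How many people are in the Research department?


Scanning records for department = Research
  No matches found
Count: 0

ANSWER: 0


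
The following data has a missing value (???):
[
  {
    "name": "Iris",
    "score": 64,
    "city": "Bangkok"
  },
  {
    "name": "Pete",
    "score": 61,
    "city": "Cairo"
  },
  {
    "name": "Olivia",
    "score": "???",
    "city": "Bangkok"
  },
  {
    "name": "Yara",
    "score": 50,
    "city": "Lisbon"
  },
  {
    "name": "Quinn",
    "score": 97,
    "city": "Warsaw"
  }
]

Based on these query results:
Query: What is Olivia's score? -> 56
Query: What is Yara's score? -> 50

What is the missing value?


The missing value is Olivia's score
From query: Olivia's score = 56

ANSWER: 56


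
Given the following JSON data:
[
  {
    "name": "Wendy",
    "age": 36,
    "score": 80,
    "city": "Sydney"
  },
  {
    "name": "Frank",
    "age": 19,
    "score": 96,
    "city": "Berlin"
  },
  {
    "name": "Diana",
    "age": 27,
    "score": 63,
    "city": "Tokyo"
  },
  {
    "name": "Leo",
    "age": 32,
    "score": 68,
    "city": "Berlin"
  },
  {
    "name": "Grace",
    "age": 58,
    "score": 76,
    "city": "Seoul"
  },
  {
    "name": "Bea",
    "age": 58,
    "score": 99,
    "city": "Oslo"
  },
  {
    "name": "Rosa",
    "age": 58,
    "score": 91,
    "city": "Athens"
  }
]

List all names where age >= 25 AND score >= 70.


Checking both conditions:
  Wendy (age=36, score=80) -> YES
  Frank (age=19, score=96) -> no
  Diana (age=27, score=63) -> no
  Leo (age=32, score=68) -> no
  Grace (age=58, score=76) -> YES
  Bea (age=58, score=99) -> YES
  Rosa (age=58, score=91) -> YES


ANSWER: Wendy, Grace, Bea, Rosa


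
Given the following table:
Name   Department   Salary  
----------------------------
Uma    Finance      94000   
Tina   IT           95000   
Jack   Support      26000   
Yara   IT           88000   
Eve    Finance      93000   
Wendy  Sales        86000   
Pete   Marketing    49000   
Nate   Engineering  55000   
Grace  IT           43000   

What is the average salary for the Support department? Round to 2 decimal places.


Support department members:
  Jack: 26000
Sum = 26000
Count = 1
Average = 26000 / 1 = 26000.00

ANSWER: 26000.00


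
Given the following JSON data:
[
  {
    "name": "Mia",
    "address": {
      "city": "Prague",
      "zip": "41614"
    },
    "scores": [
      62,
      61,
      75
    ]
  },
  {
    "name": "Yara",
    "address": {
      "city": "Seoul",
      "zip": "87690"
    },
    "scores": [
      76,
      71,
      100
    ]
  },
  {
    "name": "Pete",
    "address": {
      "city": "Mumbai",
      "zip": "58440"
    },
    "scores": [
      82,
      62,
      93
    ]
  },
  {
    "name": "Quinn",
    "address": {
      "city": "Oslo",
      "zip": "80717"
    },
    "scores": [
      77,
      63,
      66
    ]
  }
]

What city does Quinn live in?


Path: records[3].address.city
Value: Oslo

ANSWER: Oslo


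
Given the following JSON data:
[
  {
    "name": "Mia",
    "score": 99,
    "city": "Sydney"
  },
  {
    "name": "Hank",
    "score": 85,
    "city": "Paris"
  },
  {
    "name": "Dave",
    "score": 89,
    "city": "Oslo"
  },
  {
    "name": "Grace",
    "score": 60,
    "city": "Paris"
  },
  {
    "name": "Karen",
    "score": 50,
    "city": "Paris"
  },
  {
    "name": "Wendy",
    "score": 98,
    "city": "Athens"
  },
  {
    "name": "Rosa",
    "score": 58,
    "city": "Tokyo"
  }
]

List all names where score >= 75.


Filtering records where score >= 75:
  Mia (score=99) -> YES
  Hank (score=85) -> YES
  Dave (score=89) -> YES
  Grace (score=60) -> no
  Karen (score=50) -> no
  Wendy (score=98) -> YES
  Rosa (score=58) -> no


ANSWER: Mia, Hank, Dave, Wendy


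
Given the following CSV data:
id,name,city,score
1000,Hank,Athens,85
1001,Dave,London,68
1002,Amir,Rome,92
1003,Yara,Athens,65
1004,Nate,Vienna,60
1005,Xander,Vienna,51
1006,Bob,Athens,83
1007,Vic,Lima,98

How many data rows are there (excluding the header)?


Counting rows (excluding header):
Header: id,name,city,score
Data rows: 8

ANSWER: 8


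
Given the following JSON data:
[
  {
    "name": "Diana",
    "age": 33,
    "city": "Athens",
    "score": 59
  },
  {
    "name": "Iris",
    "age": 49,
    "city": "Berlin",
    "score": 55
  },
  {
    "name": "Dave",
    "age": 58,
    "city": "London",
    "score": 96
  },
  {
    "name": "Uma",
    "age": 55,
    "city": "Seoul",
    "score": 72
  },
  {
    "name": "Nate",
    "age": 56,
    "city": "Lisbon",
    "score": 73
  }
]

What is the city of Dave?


Looking up record where name = Dave
Record index: 2
Field 'city' = London

ANSWER: London


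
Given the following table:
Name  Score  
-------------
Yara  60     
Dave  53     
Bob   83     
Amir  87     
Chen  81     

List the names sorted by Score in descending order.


Sorting by Score (descending):
  Amir: 87
  Bob: 83
  Chen: 81
  Yara: 60
  Dave: 53


ANSWER: Amir, Bob, Chen, Yara, Dave


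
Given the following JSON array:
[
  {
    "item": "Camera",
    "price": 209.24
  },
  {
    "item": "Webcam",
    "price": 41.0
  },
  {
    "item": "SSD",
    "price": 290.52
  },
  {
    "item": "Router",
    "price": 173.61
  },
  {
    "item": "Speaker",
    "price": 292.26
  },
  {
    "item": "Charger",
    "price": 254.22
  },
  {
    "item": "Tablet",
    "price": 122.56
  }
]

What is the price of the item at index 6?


Array index 6 -> Tablet
price = 122.56

ANSWER: 122.56


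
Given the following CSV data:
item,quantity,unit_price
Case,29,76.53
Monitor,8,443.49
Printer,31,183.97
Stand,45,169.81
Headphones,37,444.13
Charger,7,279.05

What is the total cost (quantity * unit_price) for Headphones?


Row: Headphones
quantity = 37
unit_price = 444.13
total = 37 * 444.13 = 16432.81

ANSWER: 16432.81


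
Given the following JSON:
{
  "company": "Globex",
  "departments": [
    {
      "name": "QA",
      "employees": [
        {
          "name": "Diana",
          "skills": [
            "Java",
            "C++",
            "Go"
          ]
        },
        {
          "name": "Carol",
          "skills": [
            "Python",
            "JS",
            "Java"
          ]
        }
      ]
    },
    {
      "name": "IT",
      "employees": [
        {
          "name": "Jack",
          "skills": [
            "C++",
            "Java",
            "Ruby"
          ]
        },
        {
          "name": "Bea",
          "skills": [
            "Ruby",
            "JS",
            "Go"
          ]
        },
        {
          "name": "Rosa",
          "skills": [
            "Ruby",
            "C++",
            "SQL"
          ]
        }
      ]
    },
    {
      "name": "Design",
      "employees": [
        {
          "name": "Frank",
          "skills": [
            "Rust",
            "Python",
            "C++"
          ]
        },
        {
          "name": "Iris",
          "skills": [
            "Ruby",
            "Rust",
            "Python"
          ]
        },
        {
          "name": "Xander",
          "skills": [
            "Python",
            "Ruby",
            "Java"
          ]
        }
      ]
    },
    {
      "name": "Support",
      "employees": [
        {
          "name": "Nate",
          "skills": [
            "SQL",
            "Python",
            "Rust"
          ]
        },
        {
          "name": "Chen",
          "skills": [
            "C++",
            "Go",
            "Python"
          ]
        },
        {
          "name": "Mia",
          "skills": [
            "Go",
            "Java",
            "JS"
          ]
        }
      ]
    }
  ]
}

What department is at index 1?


Path: departments[1].name
Value: IT

ANSWER: IT


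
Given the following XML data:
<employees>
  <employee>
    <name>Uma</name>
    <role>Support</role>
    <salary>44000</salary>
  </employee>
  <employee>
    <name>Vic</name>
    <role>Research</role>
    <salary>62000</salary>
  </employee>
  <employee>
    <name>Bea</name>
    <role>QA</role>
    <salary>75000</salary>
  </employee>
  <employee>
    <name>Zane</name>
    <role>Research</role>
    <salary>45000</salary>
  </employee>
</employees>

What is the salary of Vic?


Searching for <employee> with <name>Vic</name>
Found at position 2
<salary>62000</salary>

ANSWER: 62000


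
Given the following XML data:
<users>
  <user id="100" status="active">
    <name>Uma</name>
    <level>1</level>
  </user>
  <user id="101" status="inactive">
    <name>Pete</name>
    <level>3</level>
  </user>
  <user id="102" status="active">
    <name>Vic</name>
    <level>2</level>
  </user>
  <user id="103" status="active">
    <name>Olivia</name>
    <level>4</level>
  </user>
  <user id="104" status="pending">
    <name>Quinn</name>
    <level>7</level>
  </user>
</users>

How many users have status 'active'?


Counting users with status='active':
  Uma (id=100) -> MATCH
  Vic (id=102) -> MATCH
  Olivia (id=103) -> MATCH
Count: 3

ANSWER: 3


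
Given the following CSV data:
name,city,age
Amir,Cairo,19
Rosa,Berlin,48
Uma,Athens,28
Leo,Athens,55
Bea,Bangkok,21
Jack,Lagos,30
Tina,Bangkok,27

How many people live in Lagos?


Scanning city column for 'Lagos':
  Row 6: Jack -> MATCH
Total matches: 1

ANSWER: 1


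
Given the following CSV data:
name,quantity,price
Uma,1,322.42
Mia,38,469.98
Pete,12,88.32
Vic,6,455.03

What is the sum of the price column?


Values in 'price' column:
  Row 1: 322.42
  Row 2: 469.98
  Row 3: 88.32
  Row 4: 455.03
Sum = 322.42 + 469.98 + 88.32 + 455.03 = 1335.75

ANSWER: 1335.75


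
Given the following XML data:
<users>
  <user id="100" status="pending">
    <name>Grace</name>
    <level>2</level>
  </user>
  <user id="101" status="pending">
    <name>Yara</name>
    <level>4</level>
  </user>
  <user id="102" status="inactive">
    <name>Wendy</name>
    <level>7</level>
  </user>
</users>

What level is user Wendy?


Finding user: Wendy
<level>7</level>

ANSWER: 7


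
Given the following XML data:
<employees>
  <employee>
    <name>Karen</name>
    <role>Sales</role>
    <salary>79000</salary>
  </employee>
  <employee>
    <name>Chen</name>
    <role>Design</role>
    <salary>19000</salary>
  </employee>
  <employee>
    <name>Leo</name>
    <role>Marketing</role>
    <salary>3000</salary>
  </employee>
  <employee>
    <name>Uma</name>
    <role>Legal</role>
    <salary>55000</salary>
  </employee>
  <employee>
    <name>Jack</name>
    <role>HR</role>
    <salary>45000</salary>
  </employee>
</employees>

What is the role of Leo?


Searching for <employee> with <name>Leo</name>
Found at position 3
<role>Marketing</role>

ANSWER: Marketing


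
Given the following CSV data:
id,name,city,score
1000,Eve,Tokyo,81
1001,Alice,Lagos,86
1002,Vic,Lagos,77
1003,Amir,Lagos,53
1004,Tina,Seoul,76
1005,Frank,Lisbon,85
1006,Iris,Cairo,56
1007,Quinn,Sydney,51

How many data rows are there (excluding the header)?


Counting rows (excluding header):
Header: id,name,city,score
Data rows: 8

ANSWER: 8
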